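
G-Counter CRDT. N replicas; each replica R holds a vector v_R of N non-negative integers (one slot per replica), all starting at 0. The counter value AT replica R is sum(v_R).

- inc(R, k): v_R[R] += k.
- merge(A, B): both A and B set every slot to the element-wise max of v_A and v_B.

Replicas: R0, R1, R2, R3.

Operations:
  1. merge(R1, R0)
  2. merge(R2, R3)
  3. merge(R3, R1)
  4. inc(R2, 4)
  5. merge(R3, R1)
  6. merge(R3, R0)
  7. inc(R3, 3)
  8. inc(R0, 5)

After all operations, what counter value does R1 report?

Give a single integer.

Op 1: merge R1<->R0 -> R1=(0,0,0,0) R0=(0,0,0,0)
Op 2: merge R2<->R3 -> R2=(0,0,0,0) R3=(0,0,0,0)
Op 3: merge R3<->R1 -> R3=(0,0,0,0) R1=(0,0,0,0)
Op 4: inc R2 by 4 -> R2=(0,0,4,0) value=4
Op 5: merge R3<->R1 -> R3=(0,0,0,0) R1=(0,0,0,0)
Op 6: merge R3<->R0 -> R3=(0,0,0,0) R0=(0,0,0,0)
Op 7: inc R3 by 3 -> R3=(0,0,0,3) value=3
Op 8: inc R0 by 5 -> R0=(5,0,0,0) value=5

Answer: 0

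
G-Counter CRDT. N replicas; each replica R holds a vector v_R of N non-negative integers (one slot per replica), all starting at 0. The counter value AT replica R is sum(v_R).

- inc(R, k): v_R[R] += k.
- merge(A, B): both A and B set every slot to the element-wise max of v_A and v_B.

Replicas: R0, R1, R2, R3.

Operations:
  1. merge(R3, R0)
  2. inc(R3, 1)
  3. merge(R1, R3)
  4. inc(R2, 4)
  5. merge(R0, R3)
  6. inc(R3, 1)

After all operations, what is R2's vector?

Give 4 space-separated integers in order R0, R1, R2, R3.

Op 1: merge R3<->R0 -> R3=(0,0,0,0) R0=(0,0,0,0)
Op 2: inc R3 by 1 -> R3=(0,0,0,1) value=1
Op 3: merge R1<->R3 -> R1=(0,0,0,1) R3=(0,0,0,1)
Op 4: inc R2 by 4 -> R2=(0,0,4,0) value=4
Op 5: merge R0<->R3 -> R0=(0,0,0,1) R3=(0,0,0,1)
Op 6: inc R3 by 1 -> R3=(0,0,0,2) value=2

Answer: 0 0 4 0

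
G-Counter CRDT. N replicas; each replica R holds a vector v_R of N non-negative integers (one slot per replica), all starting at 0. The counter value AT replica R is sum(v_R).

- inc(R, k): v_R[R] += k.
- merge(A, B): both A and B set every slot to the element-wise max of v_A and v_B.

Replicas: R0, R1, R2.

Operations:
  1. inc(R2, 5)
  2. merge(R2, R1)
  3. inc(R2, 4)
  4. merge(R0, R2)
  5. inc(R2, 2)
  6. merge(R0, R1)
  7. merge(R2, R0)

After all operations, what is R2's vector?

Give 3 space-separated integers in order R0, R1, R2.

Op 1: inc R2 by 5 -> R2=(0,0,5) value=5
Op 2: merge R2<->R1 -> R2=(0,0,5) R1=(0,0,5)
Op 3: inc R2 by 4 -> R2=(0,0,9) value=9
Op 4: merge R0<->R2 -> R0=(0,0,9) R2=(0,0,9)
Op 5: inc R2 by 2 -> R2=(0,0,11) value=11
Op 6: merge R0<->R1 -> R0=(0,0,9) R1=(0,0,9)
Op 7: merge R2<->R0 -> R2=(0,0,11) R0=(0,0,11)

Answer: 0 0 11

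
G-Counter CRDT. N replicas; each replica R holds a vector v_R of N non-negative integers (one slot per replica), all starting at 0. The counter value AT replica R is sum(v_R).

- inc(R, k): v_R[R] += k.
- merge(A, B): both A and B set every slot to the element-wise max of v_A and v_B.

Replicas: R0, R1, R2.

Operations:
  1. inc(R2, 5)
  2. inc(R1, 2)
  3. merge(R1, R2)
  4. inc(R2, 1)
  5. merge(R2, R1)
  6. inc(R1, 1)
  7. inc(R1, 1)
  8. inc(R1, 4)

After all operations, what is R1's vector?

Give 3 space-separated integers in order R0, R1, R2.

Answer: 0 8 6

Derivation:
Op 1: inc R2 by 5 -> R2=(0,0,5) value=5
Op 2: inc R1 by 2 -> R1=(0,2,0) value=2
Op 3: merge R1<->R2 -> R1=(0,2,5) R2=(0,2,5)
Op 4: inc R2 by 1 -> R2=(0,2,6) value=8
Op 5: merge R2<->R1 -> R2=(0,2,6) R1=(0,2,6)
Op 6: inc R1 by 1 -> R1=(0,3,6) value=9
Op 7: inc R1 by 1 -> R1=(0,4,6) value=10
Op 8: inc R1 by 4 -> R1=(0,8,6) value=14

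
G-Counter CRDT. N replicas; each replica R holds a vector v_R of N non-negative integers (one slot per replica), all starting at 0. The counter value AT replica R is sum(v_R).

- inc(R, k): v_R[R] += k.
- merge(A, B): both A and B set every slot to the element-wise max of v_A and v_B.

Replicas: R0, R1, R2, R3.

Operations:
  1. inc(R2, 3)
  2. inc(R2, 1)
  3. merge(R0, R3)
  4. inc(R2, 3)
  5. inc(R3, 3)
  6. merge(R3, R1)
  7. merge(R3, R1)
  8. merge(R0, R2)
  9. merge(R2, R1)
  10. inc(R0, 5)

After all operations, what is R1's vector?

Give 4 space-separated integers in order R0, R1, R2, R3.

Answer: 0 0 7 3

Derivation:
Op 1: inc R2 by 3 -> R2=(0,0,3,0) value=3
Op 2: inc R2 by 1 -> R2=(0,0,4,0) value=4
Op 3: merge R0<->R3 -> R0=(0,0,0,0) R3=(0,0,0,0)
Op 4: inc R2 by 3 -> R2=(0,0,7,0) value=7
Op 5: inc R3 by 3 -> R3=(0,0,0,3) value=3
Op 6: merge R3<->R1 -> R3=(0,0,0,3) R1=(0,0,0,3)
Op 7: merge R3<->R1 -> R3=(0,0,0,3) R1=(0,0,0,3)
Op 8: merge R0<->R2 -> R0=(0,0,7,0) R2=(0,0,7,0)
Op 9: merge R2<->R1 -> R2=(0,0,7,3) R1=(0,0,7,3)
Op 10: inc R0 by 5 -> R0=(5,0,7,0) value=12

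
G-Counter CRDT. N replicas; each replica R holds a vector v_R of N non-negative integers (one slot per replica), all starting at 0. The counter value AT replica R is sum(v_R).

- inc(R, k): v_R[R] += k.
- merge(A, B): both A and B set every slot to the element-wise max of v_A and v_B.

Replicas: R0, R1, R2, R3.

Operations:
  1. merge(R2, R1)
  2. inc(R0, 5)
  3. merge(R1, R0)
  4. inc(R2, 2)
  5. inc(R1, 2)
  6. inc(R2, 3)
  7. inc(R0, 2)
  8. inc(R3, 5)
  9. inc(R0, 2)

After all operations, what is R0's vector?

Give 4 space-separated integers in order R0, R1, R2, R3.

Op 1: merge R2<->R1 -> R2=(0,0,0,0) R1=(0,0,0,0)
Op 2: inc R0 by 5 -> R0=(5,0,0,0) value=5
Op 3: merge R1<->R0 -> R1=(5,0,0,0) R0=(5,0,0,0)
Op 4: inc R2 by 2 -> R2=(0,0,2,0) value=2
Op 5: inc R1 by 2 -> R1=(5,2,0,0) value=7
Op 6: inc R2 by 3 -> R2=(0,0,5,0) value=5
Op 7: inc R0 by 2 -> R0=(7,0,0,0) value=7
Op 8: inc R3 by 5 -> R3=(0,0,0,5) value=5
Op 9: inc R0 by 2 -> R0=(9,0,0,0) value=9

Answer: 9 0 0 0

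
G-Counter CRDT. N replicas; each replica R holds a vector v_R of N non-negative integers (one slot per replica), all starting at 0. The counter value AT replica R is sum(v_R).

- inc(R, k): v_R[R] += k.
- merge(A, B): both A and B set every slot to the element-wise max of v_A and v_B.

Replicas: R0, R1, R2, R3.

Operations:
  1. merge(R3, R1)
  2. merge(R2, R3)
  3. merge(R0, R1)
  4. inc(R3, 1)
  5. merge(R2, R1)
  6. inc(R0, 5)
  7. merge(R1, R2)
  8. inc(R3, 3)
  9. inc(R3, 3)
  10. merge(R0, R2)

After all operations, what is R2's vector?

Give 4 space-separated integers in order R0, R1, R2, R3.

Op 1: merge R3<->R1 -> R3=(0,0,0,0) R1=(0,0,0,0)
Op 2: merge R2<->R3 -> R2=(0,0,0,0) R3=(0,0,0,0)
Op 3: merge R0<->R1 -> R0=(0,0,0,0) R1=(0,0,0,0)
Op 4: inc R3 by 1 -> R3=(0,0,0,1) value=1
Op 5: merge R2<->R1 -> R2=(0,0,0,0) R1=(0,0,0,0)
Op 6: inc R0 by 5 -> R0=(5,0,0,0) value=5
Op 7: merge R1<->R2 -> R1=(0,0,0,0) R2=(0,0,0,0)
Op 8: inc R3 by 3 -> R3=(0,0,0,4) value=4
Op 9: inc R3 by 3 -> R3=(0,0,0,7) value=7
Op 10: merge R0<->R2 -> R0=(5,0,0,0) R2=(5,0,0,0)

Answer: 5 0 0 0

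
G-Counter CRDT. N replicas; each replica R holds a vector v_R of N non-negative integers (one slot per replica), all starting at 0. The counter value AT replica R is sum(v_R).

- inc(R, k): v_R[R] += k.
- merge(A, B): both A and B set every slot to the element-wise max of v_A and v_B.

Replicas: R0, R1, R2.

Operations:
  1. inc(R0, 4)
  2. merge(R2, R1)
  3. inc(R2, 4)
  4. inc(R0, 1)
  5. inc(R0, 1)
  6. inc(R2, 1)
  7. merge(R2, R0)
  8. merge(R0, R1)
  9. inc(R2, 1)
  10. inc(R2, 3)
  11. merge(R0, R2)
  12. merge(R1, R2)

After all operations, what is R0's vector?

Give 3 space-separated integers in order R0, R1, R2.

Answer: 6 0 9

Derivation:
Op 1: inc R0 by 4 -> R0=(4,0,0) value=4
Op 2: merge R2<->R1 -> R2=(0,0,0) R1=(0,0,0)
Op 3: inc R2 by 4 -> R2=(0,0,4) value=4
Op 4: inc R0 by 1 -> R0=(5,0,0) value=5
Op 5: inc R0 by 1 -> R0=(6,0,0) value=6
Op 6: inc R2 by 1 -> R2=(0,0,5) value=5
Op 7: merge R2<->R0 -> R2=(6,0,5) R0=(6,0,5)
Op 8: merge R0<->R1 -> R0=(6,0,5) R1=(6,0,5)
Op 9: inc R2 by 1 -> R2=(6,0,6) value=12
Op 10: inc R2 by 3 -> R2=(6,0,9) value=15
Op 11: merge R0<->R2 -> R0=(6,0,9) R2=(6,0,9)
Op 12: merge R1<->R2 -> R1=(6,0,9) R2=(6,0,9)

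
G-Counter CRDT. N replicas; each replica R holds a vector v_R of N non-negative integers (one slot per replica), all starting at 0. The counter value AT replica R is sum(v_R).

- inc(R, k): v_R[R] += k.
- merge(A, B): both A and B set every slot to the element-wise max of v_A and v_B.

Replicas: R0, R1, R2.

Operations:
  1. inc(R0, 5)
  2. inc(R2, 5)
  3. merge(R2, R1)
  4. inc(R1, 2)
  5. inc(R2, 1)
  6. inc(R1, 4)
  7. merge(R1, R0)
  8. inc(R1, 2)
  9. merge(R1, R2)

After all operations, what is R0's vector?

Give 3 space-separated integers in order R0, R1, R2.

Answer: 5 6 5

Derivation:
Op 1: inc R0 by 5 -> R0=(5,0,0) value=5
Op 2: inc R2 by 5 -> R2=(0,0,5) value=5
Op 3: merge R2<->R1 -> R2=(0,0,5) R1=(0,0,5)
Op 4: inc R1 by 2 -> R1=(0,2,5) value=7
Op 5: inc R2 by 1 -> R2=(0,0,6) value=6
Op 6: inc R1 by 4 -> R1=(0,6,5) value=11
Op 7: merge R1<->R0 -> R1=(5,6,5) R0=(5,6,5)
Op 8: inc R1 by 2 -> R1=(5,8,5) value=18
Op 9: merge R1<->R2 -> R1=(5,8,6) R2=(5,8,6)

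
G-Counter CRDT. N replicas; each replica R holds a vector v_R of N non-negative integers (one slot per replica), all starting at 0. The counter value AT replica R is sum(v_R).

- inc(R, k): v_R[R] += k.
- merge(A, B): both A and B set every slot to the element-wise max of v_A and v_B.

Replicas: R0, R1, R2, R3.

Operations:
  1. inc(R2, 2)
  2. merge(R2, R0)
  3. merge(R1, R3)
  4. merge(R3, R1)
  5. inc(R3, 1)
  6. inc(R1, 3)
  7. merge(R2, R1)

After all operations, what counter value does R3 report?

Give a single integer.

Op 1: inc R2 by 2 -> R2=(0,0,2,0) value=2
Op 2: merge R2<->R0 -> R2=(0,0,2,0) R0=(0,0,2,0)
Op 3: merge R1<->R3 -> R1=(0,0,0,0) R3=(0,0,0,0)
Op 4: merge R3<->R1 -> R3=(0,0,0,0) R1=(0,0,0,0)
Op 5: inc R3 by 1 -> R3=(0,0,0,1) value=1
Op 6: inc R1 by 3 -> R1=(0,3,0,0) value=3
Op 7: merge R2<->R1 -> R2=(0,3,2,0) R1=(0,3,2,0)

Answer: 1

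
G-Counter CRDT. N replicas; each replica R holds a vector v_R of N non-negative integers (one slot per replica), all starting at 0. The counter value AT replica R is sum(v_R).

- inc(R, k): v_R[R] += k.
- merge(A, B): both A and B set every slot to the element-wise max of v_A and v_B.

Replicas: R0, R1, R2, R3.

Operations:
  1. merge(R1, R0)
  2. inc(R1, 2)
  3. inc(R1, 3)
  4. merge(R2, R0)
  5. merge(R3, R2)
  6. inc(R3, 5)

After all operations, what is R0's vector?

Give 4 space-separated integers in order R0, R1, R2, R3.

Op 1: merge R1<->R0 -> R1=(0,0,0,0) R0=(0,0,0,0)
Op 2: inc R1 by 2 -> R1=(0,2,0,0) value=2
Op 3: inc R1 by 3 -> R1=(0,5,0,0) value=5
Op 4: merge R2<->R0 -> R2=(0,0,0,0) R0=(0,0,0,0)
Op 5: merge R3<->R2 -> R3=(0,0,0,0) R2=(0,0,0,0)
Op 6: inc R3 by 5 -> R3=(0,0,0,5) value=5

Answer: 0 0 0 0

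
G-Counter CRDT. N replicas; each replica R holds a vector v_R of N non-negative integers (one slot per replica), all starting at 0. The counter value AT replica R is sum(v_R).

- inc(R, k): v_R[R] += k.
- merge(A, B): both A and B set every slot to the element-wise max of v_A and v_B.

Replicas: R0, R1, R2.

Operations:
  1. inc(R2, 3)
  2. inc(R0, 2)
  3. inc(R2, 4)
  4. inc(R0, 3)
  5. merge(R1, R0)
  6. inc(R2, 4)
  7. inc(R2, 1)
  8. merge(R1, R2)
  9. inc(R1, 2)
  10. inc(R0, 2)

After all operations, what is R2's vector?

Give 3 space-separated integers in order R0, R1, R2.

Answer: 5 0 12

Derivation:
Op 1: inc R2 by 3 -> R2=(0,0,3) value=3
Op 2: inc R0 by 2 -> R0=(2,0,0) value=2
Op 3: inc R2 by 4 -> R2=(0,0,7) value=7
Op 4: inc R0 by 3 -> R0=(5,0,0) value=5
Op 5: merge R1<->R0 -> R1=(5,0,0) R0=(5,0,0)
Op 6: inc R2 by 4 -> R2=(0,0,11) value=11
Op 7: inc R2 by 1 -> R2=(0,0,12) value=12
Op 8: merge R1<->R2 -> R1=(5,0,12) R2=(5,0,12)
Op 9: inc R1 by 2 -> R1=(5,2,12) value=19
Op 10: inc R0 by 2 -> R0=(7,0,0) value=7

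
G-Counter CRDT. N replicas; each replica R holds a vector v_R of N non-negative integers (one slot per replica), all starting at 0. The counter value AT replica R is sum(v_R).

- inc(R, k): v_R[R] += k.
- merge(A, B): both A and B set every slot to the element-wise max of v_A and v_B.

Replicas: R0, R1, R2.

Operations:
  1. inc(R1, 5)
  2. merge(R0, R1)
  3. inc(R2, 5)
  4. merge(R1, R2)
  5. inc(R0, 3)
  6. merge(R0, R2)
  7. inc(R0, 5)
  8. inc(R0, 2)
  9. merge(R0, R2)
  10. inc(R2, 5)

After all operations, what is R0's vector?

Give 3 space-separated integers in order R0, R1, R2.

Op 1: inc R1 by 5 -> R1=(0,5,0) value=5
Op 2: merge R0<->R1 -> R0=(0,5,0) R1=(0,5,0)
Op 3: inc R2 by 5 -> R2=(0,0,5) value=5
Op 4: merge R1<->R2 -> R1=(0,5,5) R2=(0,5,5)
Op 5: inc R0 by 3 -> R0=(3,5,0) value=8
Op 6: merge R0<->R2 -> R0=(3,5,5) R2=(3,5,5)
Op 7: inc R0 by 5 -> R0=(8,5,5) value=18
Op 8: inc R0 by 2 -> R0=(10,5,5) value=20
Op 9: merge R0<->R2 -> R0=(10,5,5) R2=(10,5,5)
Op 10: inc R2 by 5 -> R2=(10,5,10) value=25

Answer: 10 5 5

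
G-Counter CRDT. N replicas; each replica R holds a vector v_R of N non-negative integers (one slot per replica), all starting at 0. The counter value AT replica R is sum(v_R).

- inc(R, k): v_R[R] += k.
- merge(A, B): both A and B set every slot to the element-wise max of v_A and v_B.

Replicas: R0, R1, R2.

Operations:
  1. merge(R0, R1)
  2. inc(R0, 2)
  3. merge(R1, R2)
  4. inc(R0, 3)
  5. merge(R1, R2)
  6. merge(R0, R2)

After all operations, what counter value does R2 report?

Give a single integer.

Op 1: merge R0<->R1 -> R0=(0,0,0) R1=(0,0,0)
Op 2: inc R0 by 2 -> R0=(2,0,0) value=2
Op 3: merge R1<->R2 -> R1=(0,0,0) R2=(0,0,0)
Op 4: inc R0 by 3 -> R0=(5,0,0) value=5
Op 5: merge R1<->R2 -> R1=(0,0,0) R2=(0,0,0)
Op 6: merge R0<->R2 -> R0=(5,0,0) R2=(5,0,0)

Answer: 5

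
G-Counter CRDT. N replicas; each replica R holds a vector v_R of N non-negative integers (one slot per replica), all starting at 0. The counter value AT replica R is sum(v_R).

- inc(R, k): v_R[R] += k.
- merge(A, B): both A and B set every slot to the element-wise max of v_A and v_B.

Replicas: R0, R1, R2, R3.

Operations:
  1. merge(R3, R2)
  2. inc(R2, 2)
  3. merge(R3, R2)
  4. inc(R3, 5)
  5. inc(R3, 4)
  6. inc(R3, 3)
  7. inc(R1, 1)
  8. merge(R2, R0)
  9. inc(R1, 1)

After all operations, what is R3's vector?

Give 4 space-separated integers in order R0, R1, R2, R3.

Answer: 0 0 2 12

Derivation:
Op 1: merge R3<->R2 -> R3=(0,0,0,0) R2=(0,0,0,0)
Op 2: inc R2 by 2 -> R2=(0,0,2,0) value=2
Op 3: merge R3<->R2 -> R3=(0,0,2,0) R2=(0,0,2,0)
Op 4: inc R3 by 5 -> R3=(0,0,2,5) value=7
Op 5: inc R3 by 4 -> R3=(0,0,2,9) value=11
Op 6: inc R3 by 3 -> R3=(0,0,2,12) value=14
Op 7: inc R1 by 1 -> R1=(0,1,0,0) value=1
Op 8: merge R2<->R0 -> R2=(0,0,2,0) R0=(0,0,2,0)
Op 9: inc R1 by 1 -> R1=(0,2,0,0) value=2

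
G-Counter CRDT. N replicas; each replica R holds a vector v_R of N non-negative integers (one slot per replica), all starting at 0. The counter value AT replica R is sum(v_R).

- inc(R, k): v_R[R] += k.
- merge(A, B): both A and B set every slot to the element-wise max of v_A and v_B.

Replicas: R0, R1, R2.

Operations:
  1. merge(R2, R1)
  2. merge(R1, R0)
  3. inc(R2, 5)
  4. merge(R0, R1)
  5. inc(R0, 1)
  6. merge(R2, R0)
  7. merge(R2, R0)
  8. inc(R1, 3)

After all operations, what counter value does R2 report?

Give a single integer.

Answer: 6

Derivation:
Op 1: merge R2<->R1 -> R2=(0,0,0) R1=(0,0,0)
Op 2: merge R1<->R0 -> R1=(0,0,0) R0=(0,0,0)
Op 3: inc R2 by 5 -> R2=(0,0,5) value=5
Op 4: merge R0<->R1 -> R0=(0,0,0) R1=(0,0,0)
Op 5: inc R0 by 1 -> R0=(1,0,0) value=1
Op 6: merge R2<->R0 -> R2=(1,0,5) R0=(1,0,5)
Op 7: merge R2<->R0 -> R2=(1,0,5) R0=(1,0,5)
Op 8: inc R1 by 3 -> R1=(0,3,0) value=3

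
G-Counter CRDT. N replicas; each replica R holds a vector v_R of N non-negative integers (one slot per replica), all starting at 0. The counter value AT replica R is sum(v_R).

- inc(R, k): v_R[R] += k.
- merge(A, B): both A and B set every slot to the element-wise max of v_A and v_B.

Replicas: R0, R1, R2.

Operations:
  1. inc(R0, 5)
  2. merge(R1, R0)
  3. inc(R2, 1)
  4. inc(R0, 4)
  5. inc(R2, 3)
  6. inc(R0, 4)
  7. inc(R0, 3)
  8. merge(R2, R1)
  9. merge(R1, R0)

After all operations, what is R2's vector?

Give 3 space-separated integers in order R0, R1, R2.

Answer: 5 0 4

Derivation:
Op 1: inc R0 by 5 -> R0=(5,0,0) value=5
Op 2: merge R1<->R0 -> R1=(5,0,0) R0=(5,0,0)
Op 3: inc R2 by 1 -> R2=(0,0,1) value=1
Op 4: inc R0 by 4 -> R0=(9,0,0) value=9
Op 5: inc R2 by 3 -> R2=(0,0,4) value=4
Op 6: inc R0 by 4 -> R0=(13,0,0) value=13
Op 7: inc R0 by 3 -> R0=(16,0,0) value=16
Op 8: merge R2<->R1 -> R2=(5,0,4) R1=(5,0,4)
Op 9: merge R1<->R0 -> R1=(16,0,4) R0=(16,0,4)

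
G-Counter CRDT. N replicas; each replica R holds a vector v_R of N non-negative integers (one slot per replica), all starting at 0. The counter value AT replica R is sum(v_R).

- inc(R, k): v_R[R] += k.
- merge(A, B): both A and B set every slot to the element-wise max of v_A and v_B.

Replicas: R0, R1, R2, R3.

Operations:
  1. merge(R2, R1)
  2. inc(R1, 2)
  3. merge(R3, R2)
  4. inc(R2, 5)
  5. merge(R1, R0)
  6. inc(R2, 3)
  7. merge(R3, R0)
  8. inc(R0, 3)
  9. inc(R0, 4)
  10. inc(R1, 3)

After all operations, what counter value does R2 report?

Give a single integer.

Op 1: merge R2<->R1 -> R2=(0,0,0,0) R1=(0,0,0,0)
Op 2: inc R1 by 2 -> R1=(0,2,0,0) value=2
Op 3: merge R3<->R2 -> R3=(0,0,0,0) R2=(0,0,0,0)
Op 4: inc R2 by 5 -> R2=(0,0,5,0) value=5
Op 5: merge R1<->R0 -> R1=(0,2,0,0) R0=(0,2,0,0)
Op 6: inc R2 by 3 -> R2=(0,0,8,0) value=8
Op 7: merge R3<->R0 -> R3=(0,2,0,0) R0=(0,2,0,0)
Op 8: inc R0 by 3 -> R0=(3,2,0,0) value=5
Op 9: inc R0 by 4 -> R0=(7,2,0,0) value=9
Op 10: inc R1 by 3 -> R1=(0,5,0,0) value=5

Answer: 8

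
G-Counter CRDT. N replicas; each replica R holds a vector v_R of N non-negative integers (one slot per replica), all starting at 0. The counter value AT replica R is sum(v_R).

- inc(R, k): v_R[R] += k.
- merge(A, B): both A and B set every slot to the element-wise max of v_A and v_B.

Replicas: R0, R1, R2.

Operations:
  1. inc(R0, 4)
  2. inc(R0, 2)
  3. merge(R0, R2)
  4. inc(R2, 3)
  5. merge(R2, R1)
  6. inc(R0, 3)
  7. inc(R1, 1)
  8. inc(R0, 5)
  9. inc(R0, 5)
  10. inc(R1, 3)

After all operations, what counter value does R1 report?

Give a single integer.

Op 1: inc R0 by 4 -> R0=(4,0,0) value=4
Op 2: inc R0 by 2 -> R0=(6,0,0) value=6
Op 3: merge R0<->R2 -> R0=(6,0,0) R2=(6,0,0)
Op 4: inc R2 by 3 -> R2=(6,0,3) value=9
Op 5: merge R2<->R1 -> R2=(6,0,3) R1=(6,0,3)
Op 6: inc R0 by 3 -> R0=(9,0,0) value=9
Op 7: inc R1 by 1 -> R1=(6,1,3) value=10
Op 8: inc R0 by 5 -> R0=(14,0,0) value=14
Op 9: inc R0 by 5 -> R0=(19,0,0) value=19
Op 10: inc R1 by 3 -> R1=(6,4,3) value=13

Answer: 13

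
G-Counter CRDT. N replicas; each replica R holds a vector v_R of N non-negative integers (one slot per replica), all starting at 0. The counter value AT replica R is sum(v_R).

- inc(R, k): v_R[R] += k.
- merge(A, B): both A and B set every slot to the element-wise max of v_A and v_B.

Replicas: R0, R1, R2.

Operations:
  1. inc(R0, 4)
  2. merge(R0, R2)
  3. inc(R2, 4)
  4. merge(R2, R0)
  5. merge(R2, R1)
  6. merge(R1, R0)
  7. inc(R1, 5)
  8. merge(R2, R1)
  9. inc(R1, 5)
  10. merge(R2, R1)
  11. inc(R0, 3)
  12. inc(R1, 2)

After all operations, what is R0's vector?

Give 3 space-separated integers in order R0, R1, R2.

Op 1: inc R0 by 4 -> R0=(4,0,0) value=4
Op 2: merge R0<->R2 -> R0=(4,0,0) R2=(4,0,0)
Op 3: inc R2 by 4 -> R2=(4,0,4) value=8
Op 4: merge R2<->R0 -> R2=(4,0,4) R0=(4,0,4)
Op 5: merge R2<->R1 -> R2=(4,0,4) R1=(4,0,4)
Op 6: merge R1<->R0 -> R1=(4,0,4) R0=(4,0,4)
Op 7: inc R1 by 5 -> R1=(4,5,4) value=13
Op 8: merge R2<->R1 -> R2=(4,5,4) R1=(4,5,4)
Op 9: inc R1 by 5 -> R1=(4,10,4) value=18
Op 10: merge R2<->R1 -> R2=(4,10,4) R1=(4,10,4)
Op 11: inc R0 by 3 -> R0=(7,0,4) value=11
Op 12: inc R1 by 2 -> R1=(4,12,4) value=20

Answer: 7 0 4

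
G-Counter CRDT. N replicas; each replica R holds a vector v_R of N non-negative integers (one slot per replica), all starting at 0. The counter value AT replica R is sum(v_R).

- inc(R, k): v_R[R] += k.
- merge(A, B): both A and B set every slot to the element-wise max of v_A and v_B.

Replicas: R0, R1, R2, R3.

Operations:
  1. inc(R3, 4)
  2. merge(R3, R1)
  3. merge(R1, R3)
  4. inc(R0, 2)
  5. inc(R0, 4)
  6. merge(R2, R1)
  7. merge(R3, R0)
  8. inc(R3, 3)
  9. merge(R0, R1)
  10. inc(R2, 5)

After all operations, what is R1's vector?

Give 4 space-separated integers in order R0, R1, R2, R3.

Op 1: inc R3 by 4 -> R3=(0,0,0,4) value=4
Op 2: merge R3<->R1 -> R3=(0,0,0,4) R1=(0,0,0,4)
Op 3: merge R1<->R3 -> R1=(0,0,0,4) R3=(0,0,0,4)
Op 4: inc R0 by 2 -> R0=(2,0,0,0) value=2
Op 5: inc R0 by 4 -> R0=(6,0,0,0) value=6
Op 6: merge R2<->R1 -> R2=(0,0,0,4) R1=(0,0,0,4)
Op 7: merge R3<->R0 -> R3=(6,0,0,4) R0=(6,0,0,4)
Op 8: inc R3 by 3 -> R3=(6,0,0,7) value=13
Op 9: merge R0<->R1 -> R0=(6,0,0,4) R1=(6,0,0,4)
Op 10: inc R2 by 5 -> R2=(0,0,5,4) value=9

Answer: 6 0 0 4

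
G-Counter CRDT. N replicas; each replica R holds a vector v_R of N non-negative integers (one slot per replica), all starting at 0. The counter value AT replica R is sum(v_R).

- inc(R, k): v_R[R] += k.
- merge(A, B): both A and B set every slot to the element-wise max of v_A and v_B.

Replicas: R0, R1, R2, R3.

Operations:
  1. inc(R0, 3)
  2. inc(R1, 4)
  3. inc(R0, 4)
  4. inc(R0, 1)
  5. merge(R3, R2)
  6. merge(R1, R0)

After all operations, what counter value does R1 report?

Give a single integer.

Op 1: inc R0 by 3 -> R0=(3,0,0,0) value=3
Op 2: inc R1 by 4 -> R1=(0,4,0,0) value=4
Op 3: inc R0 by 4 -> R0=(7,0,0,0) value=7
Op 4: inc R0 by 1 -> R0=(8,0,0,0) value=8
Op 5: merge R3<->R2 -> R3=(0,0,0,0) R2=(0,0,0,0)
Op 6: merge R1<->R0 -> R1=(8,4,0,0) R0=(8,4,0,0)

Answer: 12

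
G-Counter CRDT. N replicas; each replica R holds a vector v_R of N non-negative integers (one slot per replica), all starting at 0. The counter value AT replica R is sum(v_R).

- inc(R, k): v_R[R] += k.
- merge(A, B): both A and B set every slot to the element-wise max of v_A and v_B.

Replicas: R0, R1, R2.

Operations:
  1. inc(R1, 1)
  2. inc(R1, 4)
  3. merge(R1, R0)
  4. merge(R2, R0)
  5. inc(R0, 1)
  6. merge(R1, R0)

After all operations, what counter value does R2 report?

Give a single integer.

Op 1: inc R1 by 1 -> R1=(0,1,0) value=1
Op 2: inc R1 by 4 -> R1=(0,5,0) value=5
Op 3: merge R1<->R0 -> R1=(0,5,0) R0=(0,5,0)
Op 4: merge R2<->R0 -> R2=(0,5,0) R0=(0,5,0)
Op 5: inc R0 by 1 -> R0=(1,5,0) value=6
Op 6: merge R1<->R0 -> R1=(1,5,0) R0=(1,5,0)

Answer: 5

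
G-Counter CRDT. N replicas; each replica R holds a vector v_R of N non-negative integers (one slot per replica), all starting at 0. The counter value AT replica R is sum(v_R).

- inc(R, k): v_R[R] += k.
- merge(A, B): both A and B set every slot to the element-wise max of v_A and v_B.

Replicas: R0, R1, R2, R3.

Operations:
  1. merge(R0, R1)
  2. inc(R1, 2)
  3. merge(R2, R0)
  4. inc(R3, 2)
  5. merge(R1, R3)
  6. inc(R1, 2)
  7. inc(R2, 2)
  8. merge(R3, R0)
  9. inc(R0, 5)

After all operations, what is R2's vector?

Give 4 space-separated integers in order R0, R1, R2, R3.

Op 1: merge R0<->R1 -> R0=(0,0,0,0) R1=(0,0,0,0)
Op 2: inc R1 by 2 -> R1=(0,2,0,0) value=2
Op 3: merge R2<->R0 -> R2=(0,0,0,0) R0=(0,0,0,0)
Op 4: inc R3 by 2 -> R3=(0,0,0,2) value=2
Op 5: merge R1<->R3 -> R1=(0,2,0,2) R3=(0,2,0,2)
Op 6: inc R1 by 2 -> R1=(0,4,0,2) value=6
Op 7: inc R2 by 2 -> R2=(0,0,2,0) value=2
Op 8: merge R3<->R0 -> R3=(0,2,0,2) R0=(0,2,0,2)
Op 9: inc R0 by 5 -> R0=(5,2,0,2) value=9

Answer: 0 0 2 0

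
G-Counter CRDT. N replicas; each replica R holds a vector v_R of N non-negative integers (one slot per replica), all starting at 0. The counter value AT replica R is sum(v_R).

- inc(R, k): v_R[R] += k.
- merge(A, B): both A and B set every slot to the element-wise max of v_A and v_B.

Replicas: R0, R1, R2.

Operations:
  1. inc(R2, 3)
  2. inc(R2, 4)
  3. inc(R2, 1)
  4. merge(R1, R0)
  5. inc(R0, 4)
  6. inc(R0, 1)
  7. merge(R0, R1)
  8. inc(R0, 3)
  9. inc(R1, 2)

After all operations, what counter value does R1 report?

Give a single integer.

Op 1: inc R2 by 3 -> R2=(0,0,3) value=3
Op 2: inc R2 by 4 -> R2=(0,0,7) value=7
Op 3: inc R2 by 1 -> R2=(0,0,8) value=8
Op 4: merge R1<->R0 -> R1=(0,0,0) R0=(0,0,0)
Op 5: inc R0 by 4 -> R0=(4,0,0) value=4
Op 6: inc R0 by 1 -> R0=(5,0,0) value=5
Op 7: merge R0<->R1 -> R0=(5,0,0) R1=(5,0,0)
Op 8: inc R0 by 3 -> R0=(8,0,0) value=8
Op 9: inc R1 by 2 -> R1=(5,2,0) value=7

Answer: 7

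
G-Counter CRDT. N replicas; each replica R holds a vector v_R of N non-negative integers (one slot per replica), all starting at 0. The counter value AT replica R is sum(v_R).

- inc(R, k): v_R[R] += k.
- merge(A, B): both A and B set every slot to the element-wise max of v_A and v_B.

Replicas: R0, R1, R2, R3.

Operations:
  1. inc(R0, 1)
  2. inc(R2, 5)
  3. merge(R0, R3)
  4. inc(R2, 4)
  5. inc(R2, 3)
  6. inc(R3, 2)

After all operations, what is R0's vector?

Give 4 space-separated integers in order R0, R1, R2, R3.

Op 1: inc R0 by 1 -> R0=(1,0,0,0) value=1
Op 2: inc R2 by 5 -> R2=(0,0,5,0) value=5
Op 3: merge R0<->R3 -> R0=(1,0,0,0) R3=(1,0,0,0)
Op 4: inc R2 by 4 -> R2=(0,0,9,0) value=9
Op 5: inc R2 by 3 -> R2=(0,0,12,0) value=12
Op 6: inc R3 by 2 -> R3=(1,0,0,2) value=3

Answer: 1 0 0 0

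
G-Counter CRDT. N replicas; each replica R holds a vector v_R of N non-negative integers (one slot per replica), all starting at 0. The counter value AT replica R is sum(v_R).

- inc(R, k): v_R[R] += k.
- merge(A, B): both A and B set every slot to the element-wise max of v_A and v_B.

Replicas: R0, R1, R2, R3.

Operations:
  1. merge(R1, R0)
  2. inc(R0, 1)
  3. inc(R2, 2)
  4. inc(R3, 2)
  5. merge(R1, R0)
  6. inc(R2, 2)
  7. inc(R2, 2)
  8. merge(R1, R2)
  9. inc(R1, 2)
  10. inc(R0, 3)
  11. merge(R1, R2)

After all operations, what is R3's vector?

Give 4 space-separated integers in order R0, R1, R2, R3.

Op 1: merge R1<->R0 -> R1=(0,0,0,0) R0=(0,0,0,0)
Op 2: inc R0 by 1 -> R0=(1,0,0,0) value=1
Op 3: inc R2 by 2 -> R2=(0,0,2,0) value=2
Op 4: inc R3 by 2 -> R3=(0,0,0,2) value=2
Op 5: merge R1<->R0 -> R1=(1,0,0,0) R0=(1,0,0,0)
Op 6: inc R2 by 2 -> R2=(0,0,4,0) value=4
Op 7: inc R2 by 2 -> R2=(0,0,6,0) value=6
Op 8: merge R1<->R2 -> R1=(1,0,6,0) R2=(1,0,6,0)
Op 9: inc R1 by 2 -> R1=(1,2,6,0) value=9
Op 10: inc R0 by 3 -> R0=(4,0,0,0) value=4
Op 11: merge R1<->R2 -> R1=(1,2,6,0) R2=(1,2,6,0)

Answer: 0 0 0 2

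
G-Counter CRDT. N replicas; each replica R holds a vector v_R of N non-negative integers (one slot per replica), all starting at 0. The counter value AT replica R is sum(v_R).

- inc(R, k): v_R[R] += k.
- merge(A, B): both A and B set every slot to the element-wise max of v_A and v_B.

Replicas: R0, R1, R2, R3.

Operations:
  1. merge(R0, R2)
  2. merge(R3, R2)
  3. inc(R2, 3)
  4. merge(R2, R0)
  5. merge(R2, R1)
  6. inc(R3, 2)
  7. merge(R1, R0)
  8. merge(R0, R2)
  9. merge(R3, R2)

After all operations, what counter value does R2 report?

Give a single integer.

Op 1: merge R0<->R2 -> R0=(0,0,0,0) R2=(0,0,0,0)
Op 2: merge R3<->R2 -> R3=(0,0,0,0) R2=(0,0,0,0)
Op 3: inc R2 by 3 -> R2=(0,0,3,0) value=3
Op 4: merge R2<->R0 -> R2=(0,0,3,0) R0=(0,0,3,0)
Op 5: merge R2<->R1 -> R2=(0,0,3,0) R1=(0,0,3,0)
Op 6: inc R3 by 2 -> R3=(0,0,0,2) value=2
Op 7: merge R1<->R0 -> R1=(0,0,3,0) R0=(0,0,3,0)
Op 8: merge R0<->R2 -> R0=(0,0,3,0) R2=(0,0,3,0)
Op 9: merge R3<->R2 -> R3=(0,0,3,2) R2=(0,0,3,2)

Answer: 5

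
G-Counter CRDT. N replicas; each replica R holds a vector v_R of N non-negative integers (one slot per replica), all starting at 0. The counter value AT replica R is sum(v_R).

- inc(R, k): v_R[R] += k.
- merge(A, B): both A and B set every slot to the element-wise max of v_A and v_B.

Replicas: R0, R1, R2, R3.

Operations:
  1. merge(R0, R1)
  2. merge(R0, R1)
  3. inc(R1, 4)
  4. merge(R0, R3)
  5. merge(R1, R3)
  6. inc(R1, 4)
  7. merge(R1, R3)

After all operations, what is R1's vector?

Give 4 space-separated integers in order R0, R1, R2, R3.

Op 1: merge R0<->R1 -> R0=(0,0,0,0) R1=(0,0,0,0)
Op 2: merge R0<->R1 -> R0=(0,0,0,0) R1=(0,0,0,0)
Op 3: inc R1 by 4 -> R1=(0,4,0,0) value=4
Op 4: merge R0<->R3 -> R0=(0,0,0,0) R3=(0,0,0,0)
Op 5: merge R1<->R3 -> R1=(0,4,0,0) R3=(0,4,0,0)
Op 6: inc R1 by 4 -> R1=(0,8,0,0) value=8
Op 7: merge R1<->R3 -> R1=(0,8,0,0) R3=(0,8,0,0)

Answer: 0 8 0 0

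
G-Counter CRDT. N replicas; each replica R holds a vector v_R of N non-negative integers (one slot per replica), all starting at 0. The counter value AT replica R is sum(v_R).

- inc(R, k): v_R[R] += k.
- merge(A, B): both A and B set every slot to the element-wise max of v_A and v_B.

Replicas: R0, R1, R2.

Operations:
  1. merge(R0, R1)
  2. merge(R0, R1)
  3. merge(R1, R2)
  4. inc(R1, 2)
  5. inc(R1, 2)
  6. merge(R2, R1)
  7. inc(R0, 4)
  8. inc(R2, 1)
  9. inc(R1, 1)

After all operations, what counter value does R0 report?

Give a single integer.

Op 1: merge R0<->R1 -> R0=(0,0,0) R1=(0,0,0)
Op 2: merge R0<->R1 -> R0=(0,0,0) R1=(0,0,0)
Op 3: merge R1<->R2 -> R1=(0,0,0) R2=(0,0,0)
Op 4: inc R1 by 2 -> R1=(0,2,0) value=2
Op 5: inc R1 by 2 -> R1=(0,4,0) value=4
Op 6: merge R2<->R1 -> R2=(0,4,0) R1=(0,4,0)
Op 7: inc R0 by 4 -> R0=(4,0,0) value=4
Op 8: inc R2 by 1 -> R2=(0,4,1) value=5
Op 9: inc R1 by 1 -> R1=(0,5,0) value=5

Answer: 4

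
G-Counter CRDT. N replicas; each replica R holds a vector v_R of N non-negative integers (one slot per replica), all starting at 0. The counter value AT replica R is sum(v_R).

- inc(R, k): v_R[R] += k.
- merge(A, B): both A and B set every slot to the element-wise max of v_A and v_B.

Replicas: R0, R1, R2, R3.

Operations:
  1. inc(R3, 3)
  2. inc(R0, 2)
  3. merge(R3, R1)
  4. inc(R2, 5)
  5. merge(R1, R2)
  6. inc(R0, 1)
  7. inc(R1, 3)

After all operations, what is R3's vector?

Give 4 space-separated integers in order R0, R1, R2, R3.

Answer: 0 0 0 3

Derivation:
Op 1: inc R3 by 3 -> R3=(0,0,0,3) value=3
Op 2: inc R0 by 2 -> R0=(2,0,0,0) value=2
Op 3: merge R3<->R1 -> R3=(0,0,0,3) R1=(0,0,0,3)
Op 4: inc R2 by 5 -> R2=(0,0,5,0) value=5
Op 5: merge R1<->R2 -> R1=(0,0,5,3) R2=(0,0,5,3)
Op 6: inc R0 by 1 -> R0=(3,0,0,0) value=3
Op 7: inc R1 by 3 -> R1=(0,3,5,3) value=11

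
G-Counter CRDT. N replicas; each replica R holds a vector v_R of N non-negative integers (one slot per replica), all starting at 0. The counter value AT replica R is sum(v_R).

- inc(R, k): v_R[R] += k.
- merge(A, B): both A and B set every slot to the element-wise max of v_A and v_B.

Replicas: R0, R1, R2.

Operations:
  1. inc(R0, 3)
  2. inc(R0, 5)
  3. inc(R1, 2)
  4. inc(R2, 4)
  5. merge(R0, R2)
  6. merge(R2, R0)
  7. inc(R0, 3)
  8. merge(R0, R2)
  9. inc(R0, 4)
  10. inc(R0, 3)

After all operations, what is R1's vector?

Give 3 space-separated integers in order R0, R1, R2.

Answer: 0 2 0

Derivation:
Op 1: inc R0 by 3 -> R0=(3,0,0) value=3
Op 2: inc R0 by 5 -> R0=(8,0,0) value=8
Op 3: inc R1 by 2 -> R1=(0,2,0) value=2
Op 4: inc R2 by 4 -> R2=(0,0,4) value=4
Op 5: merge R0<->R2 -> R0=(8,0,4) R2=(8,0,4)
Op 6: merge R2<->R0 -> R2=(8,0,4) R0=(8,0,4)
Op 7: inc R0 by 3 -> R0=(11,0,4) value=15
Op 8: merge R0<->R2 -> R0=(11,0,4) R2=(11,0,4)
Op 9: inc R0 by 4 -> R0=(15,0,4) value=19
Op 10: inc R0 by 3 -> R0=(18,0,4) value=22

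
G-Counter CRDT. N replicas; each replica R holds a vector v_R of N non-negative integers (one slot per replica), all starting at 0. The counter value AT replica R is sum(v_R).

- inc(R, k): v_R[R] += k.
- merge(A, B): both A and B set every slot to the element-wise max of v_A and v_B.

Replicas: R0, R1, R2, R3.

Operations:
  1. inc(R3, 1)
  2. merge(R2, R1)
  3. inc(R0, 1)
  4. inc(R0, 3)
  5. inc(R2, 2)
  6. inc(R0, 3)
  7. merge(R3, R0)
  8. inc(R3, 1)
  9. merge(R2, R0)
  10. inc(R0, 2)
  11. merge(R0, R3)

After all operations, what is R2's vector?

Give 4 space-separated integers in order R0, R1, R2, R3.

Answer: 7 0 2 1

Derivation:
Op 1: inc R3 by 1 -> R3=(0,0,0,1) value=1
Op 2: merge R2<->R1 -> R2=(0,0,0,0) R1=(0,0,0,0)
Op 3: inc R0 by 1 -> R0=(1,0,0,0) value=1
Op 4: inc R0 by 3 -> R0=(4,0,0,0) value=4
Op 5: inc R2 by 2 -> R2=(0,0,2,0) value=2
Op 6: inc R0 by 3 -> R0=(7,0,0,0) value=7
Op 7: merge R3<->R0 -> R3=(7,0,0,1) R0=(7,0,0,1)
Op 8: inc R3 by 1 -> R3=(7,0,0,2) value=9
Op 9: merge R2<->R0 -> R2=(7,0,2,1) R0=(7,0,2,1)
Op 10: inc R0 by 2 -> R0=(9,0,2,1) value=12
Op 11: merge R0<->R3 -> R0=(9,0,2,2) R3=(9,0,2,2)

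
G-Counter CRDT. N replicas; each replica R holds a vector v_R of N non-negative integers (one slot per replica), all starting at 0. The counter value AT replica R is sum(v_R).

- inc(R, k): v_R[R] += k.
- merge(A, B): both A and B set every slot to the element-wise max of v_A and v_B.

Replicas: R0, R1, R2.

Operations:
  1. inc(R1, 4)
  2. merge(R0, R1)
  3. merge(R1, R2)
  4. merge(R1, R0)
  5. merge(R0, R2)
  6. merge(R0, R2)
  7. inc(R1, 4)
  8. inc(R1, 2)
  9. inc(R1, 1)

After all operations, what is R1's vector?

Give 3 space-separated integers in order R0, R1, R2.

Op 1: inc R1 by 4 -> R1=(0,4,0) value=4
Op 2: merge R0<->R1 -> R0=(0,4,0) R1=(0,4,0)
Op 3: merge R1<->R2 -> R1=(0,4,0) R2=(0,4,0)
Op 4: merge R1<->R0 -> R1=(0,4,0) R0=(0,4,0)
Op 5: merge R0<->R2 -> R0=(0,4,0) R2=(0,4,0)
Op 6: merge R0<->R2 -> R0=(0,4,0) R2=(0,4,0)
Op 7: inc R1 by 4 -> R1=(0,8,0) value=8
Op 8: inc R1 by 2 -> R1=(0,10,0) value=10
Op 9: inc R1 by 1 -> R1=(0,11,0) value=11

Answer: 0 11 0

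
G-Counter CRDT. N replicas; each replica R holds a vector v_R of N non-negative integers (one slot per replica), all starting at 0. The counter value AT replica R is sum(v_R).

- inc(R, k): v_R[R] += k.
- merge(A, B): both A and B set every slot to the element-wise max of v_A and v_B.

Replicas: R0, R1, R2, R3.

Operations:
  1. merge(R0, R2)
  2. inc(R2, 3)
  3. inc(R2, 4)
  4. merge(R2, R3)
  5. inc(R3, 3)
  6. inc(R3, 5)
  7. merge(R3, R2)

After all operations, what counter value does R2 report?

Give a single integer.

Answer: 15

Derivation:
Op 1: merge R0<->R2 -> R0=(0,0,0,0) R2=(0,0,0,0)
Op 2: inc R2 by 3 -> R2=(0,0,3,0) value=3
Op 3: inc R2 by 4 -> R2=(0,0,7,0) value=7
Op 4: merge R2<->R3 -> R2=(0,0,7,0) R3=(0,0,7,0)
Op 5: inc R3 by 3 -> R3=(0,0,7,3) value=10
Op 6: inc R3 by 5 -> R3=(0,0,7,8) value=15
Op 7: merge R3<->R2 -> R3=(0,0,7,8) R2=(0,0,7,8)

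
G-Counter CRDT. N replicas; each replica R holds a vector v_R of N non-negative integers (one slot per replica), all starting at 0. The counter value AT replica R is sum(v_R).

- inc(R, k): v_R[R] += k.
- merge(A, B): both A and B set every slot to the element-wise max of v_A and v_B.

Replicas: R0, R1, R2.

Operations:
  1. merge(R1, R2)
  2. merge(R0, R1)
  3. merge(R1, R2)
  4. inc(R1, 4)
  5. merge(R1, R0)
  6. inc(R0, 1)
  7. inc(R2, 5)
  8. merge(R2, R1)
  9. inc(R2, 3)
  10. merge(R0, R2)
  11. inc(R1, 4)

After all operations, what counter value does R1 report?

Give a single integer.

Op 1: merge R1<->R2 -> R1=(0,0,0) R2=(0,0,0)
Op 2: merge R0<->R1 -> R0=(0,0,0) R1=(0,0,0)
Op 3: merge R1<->R2 -> R1=(0,0,0) R2=(0,0,0)
Op 4: inc R1 by 4 -> R1=(0,4,0) value=4
Op 5: merge R1<->R0 -> R1=(0,4,0) R0=(0,4,0)
Op 6: inc R0 by 1 -> R0=(1,4,0) value=5
Op 7: inc R2 by 5 -> R2=(0,0,5) value=5
Op 8: merge R2<->R1 -> R2=(0,4,5) R1=(0,4,5)
Op 9: inc R2 by 3 -> R2=(0,4,8) value=12
Op 10: merge R0<->R2 -> R0=(1,4,8) R2=(1,4,8)
Op 11: inc R1 by 4 -> R1=(0,8,5) value=13

Answer: 13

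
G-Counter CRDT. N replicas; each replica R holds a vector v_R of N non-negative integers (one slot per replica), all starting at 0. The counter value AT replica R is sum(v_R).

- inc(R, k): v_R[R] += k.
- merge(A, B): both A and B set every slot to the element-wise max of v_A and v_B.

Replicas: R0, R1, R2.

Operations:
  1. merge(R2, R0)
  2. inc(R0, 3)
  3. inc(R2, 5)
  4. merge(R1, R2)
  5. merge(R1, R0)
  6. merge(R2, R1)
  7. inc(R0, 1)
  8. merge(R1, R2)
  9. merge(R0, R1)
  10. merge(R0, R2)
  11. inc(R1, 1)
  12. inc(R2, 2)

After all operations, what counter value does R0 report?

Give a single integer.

Answer: 9

Derivation:
Op 1: merge R2<->R0 -> R2=(0,0,0) R0=(0,0,0)
Op 2: inc R0 by 3 -> R0=(3,0,0) value=3
Op 3: inc R2 by 5 -> R2=(0,0,5) value=5
Op 4: merge R1<->R2 -> R1=(0,0,5) R2=(0,0,5)
Op 5: merge R1<->R0 -> R1=(3,0,5) R0=(3,0,5)
Op 6: merge R2<->R1 -> R2=(3,0,5) R1=(3,0,5)
Op 7: inc R0 by 1 -> R0=(4,0,5) value=9
Op 8: merge R1<->R2 -> R1=(3,0,5) R2=(3,0,5)
Op 9: merge R0<->R1 -> R0=(4,0,5) R1=(4,0,5)
Op 10: merge R0<->R2 -> R0=(4,0,5) R2=(4,0,5)
Op 11: inc R1 by 1 -> R1=(4,1,5) value=10
Op 12: inc R2 by 2 -> R2=(4,0,7) value=11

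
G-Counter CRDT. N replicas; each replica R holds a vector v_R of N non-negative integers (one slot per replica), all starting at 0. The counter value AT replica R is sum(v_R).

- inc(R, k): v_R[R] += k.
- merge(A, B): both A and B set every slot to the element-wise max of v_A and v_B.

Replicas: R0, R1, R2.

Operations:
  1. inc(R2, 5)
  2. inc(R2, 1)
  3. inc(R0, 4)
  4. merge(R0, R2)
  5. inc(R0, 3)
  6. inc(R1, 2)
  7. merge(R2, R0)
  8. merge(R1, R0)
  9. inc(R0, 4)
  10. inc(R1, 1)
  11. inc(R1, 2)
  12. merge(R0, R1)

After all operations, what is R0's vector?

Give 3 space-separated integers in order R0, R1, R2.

Op 1: inc R2 by 5 -> R2=(0,0,5) value=5
Op 2: inc R2 by 1 -> R2=(0,0,6) value=6
Op 3: inc R0 by 4 -> R0=(4,0,0) value=4
Op 4: merge R0<->R2 -> R0=(4,0,6) R2=(4,0,6)
Op 5: inc R0 by 3 -> R0=(7,0,6) value=13
Op 6: inc R1 by 2 -> R1=(0,2,0) value=2
Op 7: merge R2<->R0 -> R2=(7,0,6) R0=(7,0,6)
Op 8: merge R1<->R0 -> R1=(7,2,6) R0=(7,2,6)
Op 9: inc R0 by 4 -> R0=(11,2,6) value=19
Op 10: inc R1 by 1 -> R1=(7,3,6) value=16
Op 11: inc R1 by 2 -> R1=(7,5,6) value=18
Op 12: merge R0<->R1 -> R0=(11,5,6) R1=(11,5,6)

Answer: 11 5 6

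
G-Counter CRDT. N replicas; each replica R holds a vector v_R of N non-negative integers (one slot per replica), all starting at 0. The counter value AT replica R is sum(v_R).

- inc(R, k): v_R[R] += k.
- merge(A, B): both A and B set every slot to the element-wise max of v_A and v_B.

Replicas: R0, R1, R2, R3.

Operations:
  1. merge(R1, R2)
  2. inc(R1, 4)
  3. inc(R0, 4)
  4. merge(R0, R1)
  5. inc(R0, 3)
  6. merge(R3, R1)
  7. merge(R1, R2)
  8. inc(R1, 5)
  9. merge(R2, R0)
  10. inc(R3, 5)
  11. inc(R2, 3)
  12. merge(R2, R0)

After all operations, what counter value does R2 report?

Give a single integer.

Op 1: merge R1<->R2 -> R1=(0,0,0,0) R2=(0,0,0,0)
Op 2: inc R1 by 4 -> R1=(0,4,0,0) value=4
Op 3: inc R0 by 4 -> R0=(4,0,0,0) value=4
Op 4: merge R0<->R1 -> R0=(4,4,0,0) R1=(4,4,0,0)
Op 5: inc R0 by 3 -> R0=(7,4,0,0) value=11
Op 6: merge R3<->R1 -> R3=(4,4,0,0) R1=(4,4,0,0)
Op 7: merge R1<->R2 -> R1=(4,4,0,0) R2=(4,4,0,0)
Op 8: inc R1 by 5 -> R1=(4,9,0,0) value=13
Op 9: merge R2<->R0 -> R2=(7,4,0,0) R0=(7,4,0,0)
Op 10: inc R3 by 5 -> R3=(4,4,0,5) value=13
Op 11: inc R2 by 3 -> R2=(7,4,3,0) value=14
Op 12: merge R2<->R0 -> R2=(7,4,3,0) R0=(7,4,3,0)

Answer: 14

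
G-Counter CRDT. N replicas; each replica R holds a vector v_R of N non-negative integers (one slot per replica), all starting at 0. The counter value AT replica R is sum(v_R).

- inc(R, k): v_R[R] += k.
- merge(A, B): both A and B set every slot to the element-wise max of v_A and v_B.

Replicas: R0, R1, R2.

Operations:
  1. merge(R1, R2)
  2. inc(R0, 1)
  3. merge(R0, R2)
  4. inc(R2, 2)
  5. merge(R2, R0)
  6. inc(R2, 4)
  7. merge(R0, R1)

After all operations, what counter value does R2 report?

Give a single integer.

Op 1: merge R1<->R2 -> R1=(0,0,0) R2=(0,0,0)
Op 2: inc R0 by 1 -> R0=(1,0,0) value=1
Op 3: merge R0<->R2 -> R0=(1,0,0) R2=(1,0,0)
Op 4: inc R2 by 2 -> R2=(1,0,2) value=3
Op 5: merge R2<->R0 -> R2=(1,0,2) R0=(1,0,2)
Op 6: inc R2 by 4 -> R2=(1,0,6) value=7
Op 7: merge R0<->R1 -> R0=(1,0,2) R1=(1,0,2)

Answer: 7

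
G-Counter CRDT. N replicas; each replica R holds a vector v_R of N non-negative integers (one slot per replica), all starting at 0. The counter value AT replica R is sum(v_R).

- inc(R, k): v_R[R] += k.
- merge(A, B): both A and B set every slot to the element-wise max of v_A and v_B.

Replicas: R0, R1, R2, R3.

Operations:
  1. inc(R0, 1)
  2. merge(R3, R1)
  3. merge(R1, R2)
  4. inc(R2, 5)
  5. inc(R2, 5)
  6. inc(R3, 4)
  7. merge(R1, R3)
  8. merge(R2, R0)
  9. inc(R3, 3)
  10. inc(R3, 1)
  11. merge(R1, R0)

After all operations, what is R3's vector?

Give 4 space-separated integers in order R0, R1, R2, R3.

Answer: 0 0 0 8

Derivation:
Op 1: inc R0 by 1 -> R0=(1,0,0,0) value=1
Op 2: merge R3<->R1 -> R3=(0,0,0,0) R1=(0,0,0,0)
Op 3: merge R1<->R2 -> R1=(0,0,0,0) R2=(0,0,0,0)
Op 4: inc R2 by 5 -> R2=(0,0,5,0) value=5
Op 5: inc R2 by 5 -> R2=(0,0,10,0) value=10
Op 6: inc R3 by 4 -> R3=(0,0,0,4) value=4
Op 7: merge R1<->R3 -> R1=(0,0,0,4) R3=(0,0,0,4)
Op 8: merge R2<->R0 -> R2=(1,0,10,0) R0=(1,0,10,0)
Op 9: inc R3 by 3 -> R3=(0,0,0,7) value=7
Op 10: inc R3 by 1 -> R3=(0,0,0,8) value=8
Op 11: merge R1<->R0 -> R1=(1,0,10,4) R0=(1,0,10,4)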